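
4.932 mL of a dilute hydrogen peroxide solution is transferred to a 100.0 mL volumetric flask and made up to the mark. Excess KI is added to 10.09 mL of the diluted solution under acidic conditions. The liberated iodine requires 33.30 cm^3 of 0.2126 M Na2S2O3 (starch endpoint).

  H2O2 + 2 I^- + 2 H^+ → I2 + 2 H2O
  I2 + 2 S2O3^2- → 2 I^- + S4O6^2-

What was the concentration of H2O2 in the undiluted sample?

7.113 M

n(S2O3^2-) = 0.03330 × 0.2126 = 7.080 × 10^-3 mol
n(I2) = n(S2O3^2-)/2 = 3.540 × 10^-3 mol
n(H2O2) in the aliquot = 3.540 × 10^-3 mol (1:1 ratio)
[H2O2]_dilute = 3.540 × 10^-3 / 0.01009 = 0.3508 mol/L
[H2O2]_original = 0.3508 × 100.0/4.932 = 7.113 mol/L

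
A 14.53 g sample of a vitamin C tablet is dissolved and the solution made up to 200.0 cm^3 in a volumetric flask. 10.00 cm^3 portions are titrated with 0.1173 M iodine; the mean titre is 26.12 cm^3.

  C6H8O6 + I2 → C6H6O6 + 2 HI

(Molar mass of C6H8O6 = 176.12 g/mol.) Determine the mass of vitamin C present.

n(I2) per titration = 0.02612 × 0.1173 = 3.064 × 10^-3 mol
n(C6H8O6) in each aliquot = 3.064 × 10^-3 mol (1:1 ratio)
n(C6H8O6) in the whole flask = 3.064 × 10^-3 × 200.0/10.00 = 0.06128 mol
mass of C6H8O6 = 0.06128 × 176.12 = 10.79 g

10.79 g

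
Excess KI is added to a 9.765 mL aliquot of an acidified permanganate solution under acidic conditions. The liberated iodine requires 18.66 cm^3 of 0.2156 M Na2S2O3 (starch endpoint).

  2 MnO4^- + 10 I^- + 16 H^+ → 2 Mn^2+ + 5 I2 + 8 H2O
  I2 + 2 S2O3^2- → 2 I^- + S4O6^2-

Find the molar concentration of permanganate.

0.08240 M

n(S2O3^2-) = 0.01866 × 0.2156 = 4.023 × 10^-3 mol
n(I2) = n(S2O3^2-)/2 = 2.012 × 10^-3 mol
From the 2:5 ratio, n(MnO4^-) in the aliquot = 2/5 × 2.012 × 10^-3 = 8.046 × 10^-4 mol
[MnO4^-] = 8.046 × 10^-4 / 0.009765 = 0.08240 mol/L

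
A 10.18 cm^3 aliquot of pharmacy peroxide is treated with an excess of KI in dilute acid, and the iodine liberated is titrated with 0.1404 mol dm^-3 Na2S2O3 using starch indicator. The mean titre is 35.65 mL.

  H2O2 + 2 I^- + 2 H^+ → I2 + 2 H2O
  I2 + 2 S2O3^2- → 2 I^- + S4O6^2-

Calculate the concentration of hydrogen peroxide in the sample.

n(S2O3^2-) = 0.03565 × 0.1404 = 5.005 × 10^-3 mol
n(I2) = n(S2O3^2-)/2 = 2.503 × 10^-3 mol
n(H2O2) in the aliquot = 2.503 × 10^-3 mol (1:1 ratio)
[H2O2] = 2.503 × 10^-3 / 0.01018 = 0.2458 mol/L

0.2458 mol/L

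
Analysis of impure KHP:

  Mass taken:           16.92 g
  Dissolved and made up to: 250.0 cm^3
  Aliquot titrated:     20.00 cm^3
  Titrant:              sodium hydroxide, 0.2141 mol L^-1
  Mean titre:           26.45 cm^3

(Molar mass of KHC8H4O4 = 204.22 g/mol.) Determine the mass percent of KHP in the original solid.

85.44 %

KHC8H4O4 + NaOH → KNaC8H4O4 + H2O
n(NaOH) per titration = 0.02645 × 0.2141 = 5.663 × 10^-3 mol
n(KHC8H4O4) in each aliquot = 5.663 × 10^-3 mol (1:1 ratio)
n(KHC8H4O4) in the whole flask = 5.663 × 10^-3 × 250.0/20.00 = 0.07079 mol
mass of KHC8H4O4 = 0.07079 × 204.22 = 14.46 g
% KHC8H4O4 = 14.46 / 16.92 × 100 = 85.44 %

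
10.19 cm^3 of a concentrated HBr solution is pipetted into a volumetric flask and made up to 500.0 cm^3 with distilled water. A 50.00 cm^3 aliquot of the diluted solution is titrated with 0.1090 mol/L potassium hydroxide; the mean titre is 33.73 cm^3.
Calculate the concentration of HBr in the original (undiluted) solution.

3.608 mol/L

HBr + KOH → KBr + H2O
n(KOH) = 0.03373 × 0.1090 = 3.677 × 10^-3 mol
n(HBr) in the aliquot = 3.677 × 10^-3 mol (1:1 ratio)
[HBr]_dilute = 3.677 × 10^-3 / 0.05000 = 0.07353 mol/L
Dilution factor = 500.0 / 10.19 = 49.07
[HBr]_stock = 0.07353 × 49.07 = 3.608 mol/L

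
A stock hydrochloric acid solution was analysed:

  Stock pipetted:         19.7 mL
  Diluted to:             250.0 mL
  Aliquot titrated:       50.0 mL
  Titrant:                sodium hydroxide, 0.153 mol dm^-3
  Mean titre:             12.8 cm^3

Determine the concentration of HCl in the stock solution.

0.497 mol/L

HCl + NaOH → NaCl + H2O
n(NaOH) = 0.0128 × 0.153 = 1.96 × 10^-3 mol
n(HCl) in the aliquot = 1.96 × 10^-3 mol (1:1 ratio)
[HCl]_dilute = 1.96 × 10^-3 / 0.0500 = 0.0392 mol/L
Dilution factor = 250.0 / 19.7 = 12.69
[HCl]_stock = 0.0392 × 12.69 = 0.497 mol/L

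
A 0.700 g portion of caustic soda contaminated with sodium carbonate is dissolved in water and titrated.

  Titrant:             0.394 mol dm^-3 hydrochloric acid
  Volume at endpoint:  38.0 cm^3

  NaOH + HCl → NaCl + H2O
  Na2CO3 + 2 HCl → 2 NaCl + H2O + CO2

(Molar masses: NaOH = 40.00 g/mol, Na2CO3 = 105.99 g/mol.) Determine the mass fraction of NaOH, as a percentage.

41.1 %

n(HCl) = 0.0380 × 0.394 = 0.0150 mol
Let x = n(NaOH), y = n(Na2CO3).
Titrant: 1x + 2y = 0.0150;  mass: 40.00x + 105.99y = 0.700
Solving, x = 7.19 × 10^-3 mol, y = 3.89 × 10^-3 mol
mass of NaOH = 7.19 × 10^-3 × 40.00 = 0.288 g
% NaOH = 0.288 / 0.700 × 100 = 41.1 %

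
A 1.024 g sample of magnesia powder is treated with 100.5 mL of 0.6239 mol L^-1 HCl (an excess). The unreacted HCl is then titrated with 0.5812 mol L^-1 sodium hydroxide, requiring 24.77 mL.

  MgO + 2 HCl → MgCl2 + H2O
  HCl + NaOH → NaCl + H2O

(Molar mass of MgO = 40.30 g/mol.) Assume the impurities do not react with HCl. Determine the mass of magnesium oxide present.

0.9734 g

n(HCl) added = 0.1005 × 0.6239 = 0.06270 mol
n(NaOH) used in back-titration = 0.02477 × 0.5812 = 0.01440 mol
n(HCl) left over = 0.01440 mol (1:1 ratio)
n(HCl) consumed by analyte = 0.06270 − 0.01440 = 0.04831 mol
From the 1:2 ratio, n(MgO) = 1/2 × 0.04831 = 0.02415 mol
mass of MgO = 0.02415 × 40.30 = 0.9734 g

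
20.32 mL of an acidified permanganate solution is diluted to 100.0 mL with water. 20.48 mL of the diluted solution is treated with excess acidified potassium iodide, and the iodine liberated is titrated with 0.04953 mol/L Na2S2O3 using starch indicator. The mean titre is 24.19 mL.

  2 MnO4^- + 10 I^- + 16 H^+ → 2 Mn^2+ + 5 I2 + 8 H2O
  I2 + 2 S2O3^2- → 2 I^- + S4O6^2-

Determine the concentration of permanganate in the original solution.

0.05758 mol/L

n(S2O3^2-) = 0.02419 × 0.04953 = 1.198 × 10^-3 mol
n(I2) = n(S2O3^2-)/2 = 5.991 × 10^-4 mol
From the 2:5 ratio, n(MnO4^-) in the aliquot = 2/5 × 5.991 × 10^-4 = 2.396 × 10^-4 mol
[MnO4^-]_dilute = 2.396 × 10^-4 / 0.02048 = 0.01170 mol/L
[MnO4^-]_original = 0.01170 × 100.0/20.32 = 0.05758 mol/L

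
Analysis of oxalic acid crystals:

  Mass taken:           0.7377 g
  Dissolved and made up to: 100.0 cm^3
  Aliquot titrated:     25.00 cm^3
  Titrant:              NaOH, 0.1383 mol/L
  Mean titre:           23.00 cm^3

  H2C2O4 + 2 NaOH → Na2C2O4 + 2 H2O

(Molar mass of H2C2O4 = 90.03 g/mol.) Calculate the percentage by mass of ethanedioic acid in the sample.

77.64 %

n(NaOH) per titration = 0.02300 × 0.1383 = 3.181 × 10^-3 mol
From the 1:2 ratio, n(H2C2O4) in each aliquot = 1/2 × 3.181 × 10^-3 = 1.590 × 10^-3 mol
n(H2C2O4) in the whole flask = 1.590 × 10^-3 × 100.0/25.00 = 6.362 × 10^-3 mol
mass of H2C2O4 = 6.362 × 10^-3 × 90.03 = 0.5728 g
% H2C2O4 = 0.5728 / 0.7377 × 100 = 77.64 %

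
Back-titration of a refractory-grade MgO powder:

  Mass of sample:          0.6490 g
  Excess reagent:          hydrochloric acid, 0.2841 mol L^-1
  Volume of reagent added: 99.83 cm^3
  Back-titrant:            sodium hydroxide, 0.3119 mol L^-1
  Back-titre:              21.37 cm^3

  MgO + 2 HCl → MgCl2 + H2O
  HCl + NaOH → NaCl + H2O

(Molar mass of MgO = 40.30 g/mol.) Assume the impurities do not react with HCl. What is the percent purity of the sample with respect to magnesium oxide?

67.36 %

n(HCl) added = 0.09983 × 0.2841 = 0.02836 mol
n(NaOH) used in back-titration = 0.02137 × 0.3119 = 6.665 × 10^-3 mol
n(HCl) left over = 6.665 × 10^-3 mol (1:1 ratio)
n(HCl) consumed by analyte = 0.02836 − 6.665 × 10^-3 = 0.02170 mol
From the 1:2 ratio, n(MgO) = 1/2 × 0.02170 = 0.01085 mol
mass of MgO = 0.01085 × 40.30 = 0.4372 g
% MgO = 0.4372 / 0.6490 × 100 = 67.36 %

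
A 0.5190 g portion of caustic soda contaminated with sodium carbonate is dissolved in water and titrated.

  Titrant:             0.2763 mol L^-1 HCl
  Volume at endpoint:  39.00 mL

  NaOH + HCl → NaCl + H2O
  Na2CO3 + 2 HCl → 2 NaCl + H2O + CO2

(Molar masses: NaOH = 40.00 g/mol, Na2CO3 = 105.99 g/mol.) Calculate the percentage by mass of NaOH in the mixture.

n(HCl) = 0.03900 × 0.2763 = 0.01078 mol
Let x = n(NaOH), y = n(Na2CO3).
Titrant: 1x + 2y = 0.01078;  mass: 40.00x + 105.99y = 0.5190
Solving, x = 4.006 × 10^-3 mol, y = 3.385 × 10^-3 mol
mass of NaOH = 4.006 × 10^-3 × 40.00 = 0.1602 g
% NaOH = 0.1602 / 0.5190 × 100 = 30.87 %

30.87 %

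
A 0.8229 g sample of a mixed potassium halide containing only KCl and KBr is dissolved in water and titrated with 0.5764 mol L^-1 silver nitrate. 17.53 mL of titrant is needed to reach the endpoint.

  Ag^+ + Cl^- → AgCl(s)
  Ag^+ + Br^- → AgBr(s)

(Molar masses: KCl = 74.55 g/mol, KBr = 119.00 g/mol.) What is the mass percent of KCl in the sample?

n(AgNO3) = 0.01753 × 0.5764 = 0.01010 mol
Let x = n(KCl), y = n(KBr).
Titrant: 1x + 1y = 0.01010;  mass: 74.55x + 119.00y = 0.8229
Solving, x = 8.538 × 10^-3 mol, y = 1.566 × 10^-3 mol
mass of KCl = 8.538 × 10^-3 × 74.55 = 0.6365 g
% KCl = 0.6365 / 0.8229 × 100 = 77.35 %

77.35 %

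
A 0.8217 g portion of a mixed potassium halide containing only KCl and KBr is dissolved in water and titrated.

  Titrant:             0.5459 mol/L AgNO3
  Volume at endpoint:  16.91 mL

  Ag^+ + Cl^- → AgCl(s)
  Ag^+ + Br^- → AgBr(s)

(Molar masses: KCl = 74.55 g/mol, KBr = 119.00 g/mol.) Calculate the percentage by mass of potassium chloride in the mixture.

n(AgNO3) = 0.01691 × 0.5459 = 9.231 × 10^-3 mol
Let x = n(KCl), y = n(KBr).
Titrant: 1x + 1y = 9.231 × 10^-3;  mass: 74.55x + 119.00y = 0.8217
Solving, x = 6.227 × 10^-3 mol, y = 3.004 × 10^-3 mol
mass of KCl = 6.227 × 10^-3 × 74.55 = 0.4643 g
% KCl = 0.4643 / 0.8217 × 100 = 56.50 %

56.50 %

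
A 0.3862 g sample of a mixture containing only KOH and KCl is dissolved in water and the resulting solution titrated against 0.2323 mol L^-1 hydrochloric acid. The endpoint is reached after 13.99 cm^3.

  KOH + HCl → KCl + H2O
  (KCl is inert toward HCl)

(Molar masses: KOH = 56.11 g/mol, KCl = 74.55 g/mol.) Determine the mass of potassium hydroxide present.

0.1824 g

n(HCl) = 0.01399 × 0.2323 = 3.250 × 10^-3 mol
Let x = n(KOH), y = n(KCl).
Titrant: 1x = 3.250 × 10^-3;  mass: 56.11x + 74.55y = 0.3862
Solving, x = 3.250 × 10^-3 mol, y = 2.734 × 10^-3 mol
mass of KOH = 3.250 × 10^-3 × 56.11 = 0.1824 g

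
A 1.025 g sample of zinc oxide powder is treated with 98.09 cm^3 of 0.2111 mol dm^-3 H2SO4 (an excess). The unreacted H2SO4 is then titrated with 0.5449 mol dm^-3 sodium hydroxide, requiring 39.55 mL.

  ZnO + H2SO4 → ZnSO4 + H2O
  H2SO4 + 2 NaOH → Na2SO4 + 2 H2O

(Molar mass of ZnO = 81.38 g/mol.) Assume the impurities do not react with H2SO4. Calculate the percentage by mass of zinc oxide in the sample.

78.85 %

n(H2SO4) added = 0.09809 × 0.2111 = 0.02071 mol
n(NaOH) used in back-titration = 0.03955 × 0.5449 = 0.02155 mol
From the 1:2 ratio, n(H2SO4) left over = 1/2 × 0.02155 = 0.01078 mol
n(H2SO4) consumed by analyte = 0.02071 − 0.01078 = 9.931 × 10^-3 mol
n(ZnO) = 9.931 × 10^-3 mol (1:1 ratio)
mass of ZnO = 9.931 × 10^-3 × 81.38 = 0.8082 g
% ZnO = 0.8082 / 1.025 × 100 = 78.85 %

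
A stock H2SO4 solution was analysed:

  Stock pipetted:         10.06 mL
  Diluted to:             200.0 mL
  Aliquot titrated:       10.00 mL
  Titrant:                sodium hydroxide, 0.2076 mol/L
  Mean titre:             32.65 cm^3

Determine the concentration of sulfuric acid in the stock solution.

H2SO4 + 2 NaOH → Na2SO4 + 2 H2O
n(NaOH) = 0.03265 × 0.2076 = 6.778 × 10^-3 mol
From the 1:2 ratio, n(H2SO4) in the aliquot = 1/2 × 6.778 × 10^-3 = 3.389 × 10^-3 mol
[H2SO4]_dilute = 3.389 × 10^-3 / 0.01000 = 0.3389 mol/L
Dilution factor = 200.0 / 10.06 = 19.88
[H2SO4]_stock = 0.3389 × 19.88 = 6.738 mol/L

6.738 mol/L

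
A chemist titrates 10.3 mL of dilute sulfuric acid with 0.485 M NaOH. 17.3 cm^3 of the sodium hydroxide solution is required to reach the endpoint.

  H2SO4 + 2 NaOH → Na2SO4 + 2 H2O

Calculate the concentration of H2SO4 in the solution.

0.407 M

n(NaOH) = 0.0173 L × 0.485 mol/L = 8.39 × 10^-3 mol
From the 1:2 mole ratio, n(H2SO4) = 1/2 × 8.39 × 10^-3 = 4.20 × 10^-3 mol
[H2SO4] = 4.20 × 10^-3 mol / 0.0103 L = 0.407 mol/L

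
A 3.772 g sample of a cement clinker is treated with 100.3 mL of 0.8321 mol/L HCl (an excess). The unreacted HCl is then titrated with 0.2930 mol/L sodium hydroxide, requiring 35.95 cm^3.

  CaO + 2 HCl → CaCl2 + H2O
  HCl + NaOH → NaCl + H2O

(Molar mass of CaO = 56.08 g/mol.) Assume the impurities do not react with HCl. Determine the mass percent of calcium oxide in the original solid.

54.21 %

n(HCl) added = 0.1003 × 0.8321 = 0.08346 mol
n(NaOH) used in back-titration = 0.03595 × 0.2930 = 0.01053 mol
n(HCl) left over = 0.01053 mol (1:1 ratio)
n(HCl) consumed by analyte = 0.08346 − 0.01053 = 0.07293 mol
From the 1:2 ratio, n(CaO) = 1/2 × 0.07293 = 0.03646 mol
mass of CaO = 0.03646 × 56.08 = 2.045 g
% CaO = 2.045 / 3.772 × 100 = 54.21 %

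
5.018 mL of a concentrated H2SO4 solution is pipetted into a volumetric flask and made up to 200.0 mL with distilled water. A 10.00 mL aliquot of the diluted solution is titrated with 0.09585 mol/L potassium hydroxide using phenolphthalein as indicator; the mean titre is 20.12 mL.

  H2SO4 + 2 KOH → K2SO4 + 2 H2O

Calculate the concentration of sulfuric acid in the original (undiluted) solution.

n(KOH) = 0.02012 × 0.09585 = 1.929 × 10^-3 mol
From the 1:2 ratio, n(H2SO4) in the aliquot = 1/2 × 1.929 × 10^-3 = 9.643 × 10^-4 mol
[H2SO4]_dilute = 9.643 × 10^-4 / 0.01000 = 0.09643 mol/L
Dilution factor = 200.0 / 5.018 = 39.86
[H2SO4]_stock = 0.09643 × 39.86 = 3.843 mol/L

3.843 mol/L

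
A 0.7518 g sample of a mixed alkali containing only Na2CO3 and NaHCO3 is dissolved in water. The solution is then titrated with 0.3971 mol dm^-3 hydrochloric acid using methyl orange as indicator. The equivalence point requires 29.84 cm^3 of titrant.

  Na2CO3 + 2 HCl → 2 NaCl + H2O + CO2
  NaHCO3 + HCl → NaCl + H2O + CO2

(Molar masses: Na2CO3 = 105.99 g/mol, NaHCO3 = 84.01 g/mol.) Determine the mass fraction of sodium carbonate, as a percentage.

55.38 %

n(HCl) = 0.02984 × 0.3971 = 0.01185 mol
Let x = n(Na2CO3), y = n(NaHCO3).
Titrant: 2x + 1y = 0.01185;  mass: 105.99x + 84.01y = 0.7518
Solving, x = 3.928 × 10^-3 mol, y = 3.993 × 10^-3 mol
mass of Na2CO3 = 3.928 × 10^-3 × 105.99 = 0.4164 g
% Na2CO3 = 0.4164 / 0.7518 × 100 = 55.38 %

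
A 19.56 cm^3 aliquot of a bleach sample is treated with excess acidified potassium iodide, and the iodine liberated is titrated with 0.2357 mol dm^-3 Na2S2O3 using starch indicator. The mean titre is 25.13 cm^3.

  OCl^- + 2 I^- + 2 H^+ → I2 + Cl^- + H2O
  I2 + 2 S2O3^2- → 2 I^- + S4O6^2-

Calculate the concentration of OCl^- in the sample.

n(S2O3^2-) = 0.02513 × 0.2357 = 5.923 × 10^-3 mol
n(I2) = n(S2O3^2-)/2 = 2.962 × 10^-3 mol
n(OCl^-) in the aliquot = 2.962 × 10^-3 mol (1:1 ratio)
[OCl^-] = 2.962 × 10^-3 / 0.01956 = 0.1514 mol/L

0.1514 mol/L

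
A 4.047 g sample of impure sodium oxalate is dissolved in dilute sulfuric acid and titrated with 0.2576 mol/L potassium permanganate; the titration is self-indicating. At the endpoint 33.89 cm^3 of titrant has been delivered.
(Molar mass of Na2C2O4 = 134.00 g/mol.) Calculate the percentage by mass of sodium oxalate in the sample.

72.27 %

2 MnO4^- + 5 C2O4^2- + 16 H^+ → 2 Mn^2+ + 10 CO2 + 8 H2O
n(KMnO4) = 0.03389 L × 0.2576 mol/L = 8.730 × 10^-3 mol
From the 5:2 ratio, n(Na2C2O4) = 5/2 × 8.730 × 10^-3 = 0.02183 mol
mass of Na2C2O4 = 0.02183 × 134.00 g/mol = 2.925 g
% Na2C2O4 = 2.925 / 4.047 × 100 = 72.27 %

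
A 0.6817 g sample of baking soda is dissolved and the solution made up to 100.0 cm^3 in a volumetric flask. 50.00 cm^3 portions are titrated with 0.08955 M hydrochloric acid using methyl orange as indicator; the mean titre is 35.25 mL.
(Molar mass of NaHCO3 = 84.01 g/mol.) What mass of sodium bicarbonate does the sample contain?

NaHCO3 + HCl → NaCl + H2O + CO2
n(HCl) per titration = 0.03525 × 0.08955 = 3.157 × 10^-3 mol
n(NaHCO3) in each aliquot = 3.157 × 10^-3 mol (1:1 ratio)
n(NaHCO3) in the whole flask = 3.157 × 10^-3 × 100.0/50.00 = 6.313 × 10^-3 mol
mass of NaHCO3 = 6.313 × 10^-3 × 84.01 = 0.5304 g

0.5304 g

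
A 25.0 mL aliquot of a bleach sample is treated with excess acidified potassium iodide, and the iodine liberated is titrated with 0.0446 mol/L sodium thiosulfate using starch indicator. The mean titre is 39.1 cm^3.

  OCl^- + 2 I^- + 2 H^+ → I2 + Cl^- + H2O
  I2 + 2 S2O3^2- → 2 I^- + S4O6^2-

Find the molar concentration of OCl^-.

n(S2O3^2-) = 0.0391 × 0.0446 = 1.74 × 10^-3 mol
n(I2) = n(S2O3^2-)/2 = 8.72 × 10^-4 mol
n(OCl^-) in the aliquot = 8.72 × 10^-4 mol (1:1 ratio)
[OCl^-] = 8.72 × 10^-4 / 0.0250 = 0.0349 mol/L

0.0349 mol/L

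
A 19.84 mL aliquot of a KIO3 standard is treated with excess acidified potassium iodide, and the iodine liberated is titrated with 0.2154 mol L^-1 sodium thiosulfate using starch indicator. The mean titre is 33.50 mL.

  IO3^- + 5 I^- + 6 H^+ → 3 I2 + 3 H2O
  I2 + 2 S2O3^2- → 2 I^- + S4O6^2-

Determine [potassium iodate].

0.06062 mol/L

n(S2O3^2-) = 0.03350 × 0.2154 = 7.216 × 10^-3 mol
n(I2) = n(S2O3^2-)/2 = 3.608 × 10^-3 mol
From the 1:3 ratio, n(IO3^-) in the aliquot = 1/3 × 3.608 × 10^-3 = 1.203 × 10^-3 mol
[IO3^-] = 1.203 × 10^-3 / 0.01984 = 0.06062 mol/L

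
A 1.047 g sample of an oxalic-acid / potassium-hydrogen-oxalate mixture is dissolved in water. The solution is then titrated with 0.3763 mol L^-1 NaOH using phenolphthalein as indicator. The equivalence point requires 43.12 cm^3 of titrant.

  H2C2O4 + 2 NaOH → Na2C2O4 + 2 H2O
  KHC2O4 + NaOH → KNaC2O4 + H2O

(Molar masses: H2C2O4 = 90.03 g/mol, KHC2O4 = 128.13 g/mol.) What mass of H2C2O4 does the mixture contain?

0.5590 g

n(NaOH) = 0.04312 × 0.3763 = 0.01623 mol
Let x = n(H2C2O4), y = n(KHC2O4).
Titrant: 2x + 1y = 0.01623;  mass: 90.03x + 128.13y = 1.047
Solving, x = 6.209 × 10^-3 mol, y = 3.809 × 10^-3 mol
mass of H2C2O4 = 6.209 × 10^-3 × 90.03 = 0.5590 g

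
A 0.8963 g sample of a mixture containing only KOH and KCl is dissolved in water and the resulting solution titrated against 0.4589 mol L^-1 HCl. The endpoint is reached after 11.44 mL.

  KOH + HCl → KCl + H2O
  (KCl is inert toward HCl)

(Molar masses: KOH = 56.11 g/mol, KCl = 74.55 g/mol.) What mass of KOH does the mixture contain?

0.2946 g

n(HCl) = 0.01144 × 0.4589 = 5.250 × 10^-3 mol
Let x = n(KOH), y = n(KCl).
Titrant: 1x = 5.250 × 10^-3;  mass: 56.11x + 74.55y = 0.8963
Solving, x = 5.250 × 10^-3 mol, y = 8.072 × 10^-3 mol
mass of KOH = 5.250 × 10^-3 × 56.11 = 0.2946 g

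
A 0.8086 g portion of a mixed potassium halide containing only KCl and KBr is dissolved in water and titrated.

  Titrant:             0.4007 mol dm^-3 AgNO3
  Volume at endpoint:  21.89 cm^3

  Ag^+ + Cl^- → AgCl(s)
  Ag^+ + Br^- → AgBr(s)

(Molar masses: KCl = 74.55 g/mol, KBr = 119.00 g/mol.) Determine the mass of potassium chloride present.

0.3944 g

n(AgNO3) = 0.02189 × 0.4007 = 8.771 × 10^-3 mol
Let x = n(KCl), y = n(KBr).
Titrant: 1x + 1y = 8.771 × 10^-3;  mass: 74.55x + 119.00y = 0.8086
Solving, x = 5.291 × 10^-3 mol, y = 3.480 × 10^-3 mol
mass of KCl = 5.291 × 10^-3 × 74.55 = 0.3944 g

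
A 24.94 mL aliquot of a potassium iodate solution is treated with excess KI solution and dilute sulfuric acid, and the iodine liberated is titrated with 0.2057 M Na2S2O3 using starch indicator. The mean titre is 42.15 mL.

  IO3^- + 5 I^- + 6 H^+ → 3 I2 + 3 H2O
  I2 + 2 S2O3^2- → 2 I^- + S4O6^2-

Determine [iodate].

0.05794 M

n(S2O3^2-) = 0.04215 × 0.2057 = 8.670 × 10^-3 mol
n(I2) = n(S2O3^2-)/2 = 4.335 × 10^-3 mol
From the 1:3 ratio, n(IO3^-) in the aliquot = 1/3 × 4.335 × 10^-3 = 1.445 × 10^-3 mol
[IO3^-] = 1.445 × 10^-3 / 0.02494 = 0.05794 mol/L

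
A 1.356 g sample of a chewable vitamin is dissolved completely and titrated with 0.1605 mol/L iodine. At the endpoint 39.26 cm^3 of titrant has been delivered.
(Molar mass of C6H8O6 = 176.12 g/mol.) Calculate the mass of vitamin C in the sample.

C6H8O6 + I2 → C6H6O6 + 2 HI
n(I2) = 0.03926 L × 0.1605 mol/L = 6.301 × 10^-3 mol
n(C6H8O6) = 6.301 × 10^-3 mol (1:1 ratio)
mass of C6H8O6 = 6.301 × 10^-3 × 176.12 g/mol = 1.110 g

1.110 g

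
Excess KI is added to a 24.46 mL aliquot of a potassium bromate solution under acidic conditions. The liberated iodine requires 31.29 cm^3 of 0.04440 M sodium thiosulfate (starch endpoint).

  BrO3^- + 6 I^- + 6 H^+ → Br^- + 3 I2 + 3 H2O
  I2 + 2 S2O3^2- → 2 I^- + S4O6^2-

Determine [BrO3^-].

0.009466 M

n(S2O3^2-) = 0.03129 × 0.04440 = 1.389 × 10^-3 mol
n(I2) = n(S2O3^2-)/2 = 6.946 × 10^-4 mol
From the 1:3 ratio, n(BrO3^-) in the aliquot = 1/3 × 6.946 × 10^-4 = 2.315 × 10^-4 mol
[BrO3^-] = 2.315 × 10^-4 / 0.02446 = 0.009466 mol/L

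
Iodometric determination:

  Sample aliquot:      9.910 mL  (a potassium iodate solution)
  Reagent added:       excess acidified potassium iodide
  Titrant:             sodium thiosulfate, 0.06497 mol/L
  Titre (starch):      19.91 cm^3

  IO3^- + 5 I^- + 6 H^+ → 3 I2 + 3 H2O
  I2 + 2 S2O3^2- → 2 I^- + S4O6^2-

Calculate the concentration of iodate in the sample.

0.02176 mol/L

n(S2O3^2-) = 0.01991 × 0.06497 = 1.294 × 10^-3 mol
n(I2) = n(S2O3^2-)/2 = 6.468 × 10^-4 mol
From the 1:3 ratio, n(IO3^-) in the aliquot = 1/3 × 6.468 × 10^-4 = 2.156 × 10^-4 mol
[IO3^-] = 2.156 × 10^-4 / 0.009910 = 0.02176 mol/L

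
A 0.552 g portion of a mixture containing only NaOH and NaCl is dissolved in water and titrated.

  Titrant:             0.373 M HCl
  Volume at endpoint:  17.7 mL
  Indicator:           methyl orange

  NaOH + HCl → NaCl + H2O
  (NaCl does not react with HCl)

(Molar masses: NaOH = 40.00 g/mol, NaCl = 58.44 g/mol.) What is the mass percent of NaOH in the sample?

n(HCl) = 0.0177 × 0.373 = 6.60 × 10^-3 mol
Let x = n(NaOH), y = n(NaCl).
Titrant: 1x = 6.60 × 10^-3;  mass: 40.00x + 58.44y = 0.552
Solving, x = 6.60 × 10^-3 mol, y = 4.93 × 10^-3 mol
mass of NaOH = 6.60 × 10^-3 × 40.00 = 0.264 g
% NaOH = 0.264 / 0.552 × 100 = 47.8 %

47.8 %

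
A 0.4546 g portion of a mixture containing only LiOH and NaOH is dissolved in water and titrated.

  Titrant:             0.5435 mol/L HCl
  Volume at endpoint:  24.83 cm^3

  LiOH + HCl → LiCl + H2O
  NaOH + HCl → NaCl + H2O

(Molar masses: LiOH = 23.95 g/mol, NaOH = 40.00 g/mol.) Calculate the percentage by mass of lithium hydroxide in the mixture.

n(HCl) = 0.02483 × 0.5435 = 0.01350 mol
Let x = n(LiOH), y = n(NaOH).
Titrant: 1x + 1y = 0.01350;  mass: 23.95x + 40.00y = 0.4546
Solving, x = 5.309 × 10^-3 mol, y = 8.186 × 10^-3 mol
mass of LiOH = 5.309 × 10^-3 × 23.95 = 0.1271 g
% LiOH = 0.1271 / 0.4546 × 100 = 27.97 %

27.97 %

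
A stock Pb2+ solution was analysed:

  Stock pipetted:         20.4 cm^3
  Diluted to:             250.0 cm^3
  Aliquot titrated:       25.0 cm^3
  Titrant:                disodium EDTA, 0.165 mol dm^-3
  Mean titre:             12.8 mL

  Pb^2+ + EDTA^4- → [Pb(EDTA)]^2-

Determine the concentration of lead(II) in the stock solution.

1.04 mol/L

n(EDTA) = 0.0128 × 0.165 = 2.11 × 10^-3 mol
n(Pb2+) in the aliquot = 2.11 × 10^-3 mol (1:1 ratio)
[Pb2+]_dilute = 2.11 × 10^-3 / 0.0250 = 0.0845 mol/L
Dilution factor = 250.0 / 20.4 = 12.25
[Pb2+]_stock = 0.0845 × 12.25 = 1.04 mol/L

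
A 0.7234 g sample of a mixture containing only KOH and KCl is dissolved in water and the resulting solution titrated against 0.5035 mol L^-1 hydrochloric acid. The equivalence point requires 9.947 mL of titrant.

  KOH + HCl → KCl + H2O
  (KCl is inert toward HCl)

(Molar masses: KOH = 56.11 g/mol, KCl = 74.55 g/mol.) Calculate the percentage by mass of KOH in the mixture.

n(HCl) = 0.009947 × 0.5035 = 5.008 × 10^-3 mol
Let x = n(KOH), y = n(KCl).
Titrant: 1x = 5.008 × 10^-3;  mass: 56.11x + 74.55y = 0.7234
Solving, x = 5.008 × 10^-3 mol, y = 5.934 × 10^-3 mol
mass of KOH = 5.008 × 10^-3 × 56.11 = 0.2810 g
% KOH = 0.2810 / 0.7234 × 100 = 38.85 %

38.85 %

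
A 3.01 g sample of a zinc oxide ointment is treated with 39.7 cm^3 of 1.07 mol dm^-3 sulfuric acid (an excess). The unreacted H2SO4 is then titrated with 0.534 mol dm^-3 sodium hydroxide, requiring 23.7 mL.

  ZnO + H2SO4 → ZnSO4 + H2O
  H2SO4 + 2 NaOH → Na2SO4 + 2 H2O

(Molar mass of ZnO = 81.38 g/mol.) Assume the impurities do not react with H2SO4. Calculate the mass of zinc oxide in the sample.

2.94 g

n(H2SO4) added = 0.0397 × 1.07 = 0.0425 mol
n(NaOH) used in back-titration = 0.0237 × 0.534 = 0.0127 mol
From the 1:2 ratio, n(H2SO4) left over = 1/2 × 0.0127 = 6.33 × 10^-3 mol
n(H2SO4) consumed by analyte = 0.0425 − 6.33 × 10^-3 = 0.0362 mol
n(ZnO) = 0.0362 mol (1:1 ratio)
mass of ZnO = 0.0362 × 81.38 = 2.94 g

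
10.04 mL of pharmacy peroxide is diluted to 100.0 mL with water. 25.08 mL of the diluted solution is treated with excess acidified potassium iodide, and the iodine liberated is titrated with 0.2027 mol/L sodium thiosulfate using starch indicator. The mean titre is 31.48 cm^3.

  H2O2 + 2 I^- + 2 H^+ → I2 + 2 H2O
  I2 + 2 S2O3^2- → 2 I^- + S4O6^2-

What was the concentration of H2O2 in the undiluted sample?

1.267 mol/L

n(S2O3^2-) = 0.03148 × 0.2027 = 6.381 × 10^-3 mol
n(I2) = n(S2O3^2-)/2 = 3.190 × 10^-3 mol
n(H2O2) in the aliquot = 3.190 × 10^-3 mol (1:1 ratio)
[H2O2]_dilute = 3.190 × 10^-3 / 0.02508 = 0.1272 mol/L
[H2O2]_original = 0.1272 × 100.0/10.04 = 1.267 mol/L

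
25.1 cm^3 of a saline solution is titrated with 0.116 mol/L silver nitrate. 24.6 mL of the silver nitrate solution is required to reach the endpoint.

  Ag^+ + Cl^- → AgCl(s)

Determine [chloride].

n(AgNO3) = 0.0246 L × 0.116 mol/L = 2.85 × 10^-3 mol
n(Cl-) = 2.85 × 10^-3 mol (1:1 mole ratio)
[Cl-] = 2.85 × 10^-3 mol / 0.0251 L = 0.114 mol/L

0.114 mol/L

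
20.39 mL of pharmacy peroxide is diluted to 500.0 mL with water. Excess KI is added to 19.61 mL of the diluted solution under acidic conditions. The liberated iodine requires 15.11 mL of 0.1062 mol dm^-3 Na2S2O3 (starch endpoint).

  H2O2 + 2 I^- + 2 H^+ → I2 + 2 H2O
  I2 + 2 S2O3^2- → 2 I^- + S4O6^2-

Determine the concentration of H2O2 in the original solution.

1.003 mol/L

n(S2O3^2-) = 0.01511 × 0.1062 = 1.605 × 10^-3 mol
n(I2) = n(S2O3^2-)/2 = 8.023 × 10^-4 mol
n(H2O2) in the aliquot = 8.023 × 10^-4 mol (1:1 ratio)
[H2O2]_dilute = 8.023 × 10^-4 / 0.01961 = 0.04091 mol/L
[H2O2]_original = 0.04091 × 500.0/20.39 = 1.003 mol/L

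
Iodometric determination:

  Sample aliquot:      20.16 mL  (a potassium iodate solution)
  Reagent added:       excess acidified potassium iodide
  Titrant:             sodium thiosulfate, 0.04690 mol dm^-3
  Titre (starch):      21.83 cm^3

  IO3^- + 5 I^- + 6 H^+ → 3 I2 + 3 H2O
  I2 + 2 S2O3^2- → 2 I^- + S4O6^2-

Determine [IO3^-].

n(S2O3^2-) = 0.02183 × 0.04690 = 1.024 × 10^-3 mol
n(I2) = n(S2O3^2-)/2 = 5.119 × 10^-4 mol
From the 1:3 ratio, n(IO3^-) in the aliquot = 1/3 × 5.119 × 10^-4 = 1.706 × 10^-4 mol
[IO3^-] = 1.706 × 10^-4 / 0.02016 = 0.008464 mol/L

0.008464 mol/L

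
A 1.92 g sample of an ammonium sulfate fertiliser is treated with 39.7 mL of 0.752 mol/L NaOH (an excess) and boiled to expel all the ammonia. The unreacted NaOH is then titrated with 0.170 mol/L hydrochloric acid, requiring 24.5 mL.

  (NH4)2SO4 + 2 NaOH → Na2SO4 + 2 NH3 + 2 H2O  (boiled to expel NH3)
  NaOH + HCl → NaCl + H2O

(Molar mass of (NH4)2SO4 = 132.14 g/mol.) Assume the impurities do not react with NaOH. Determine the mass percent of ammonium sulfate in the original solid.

n(NaOH) added = 0.0397 × 0.752 = 0.0299 mol
n(HCl) used in back-titration = 0.0245 × 0.170 = 4.17 × 10^-3 mol
n(NaOH) left over = 4.17 × 10^-3 mol (1:1 ratio)
n(NaOH) consumed by analyte = 0.0299 − 4.17 × 10^-3 = 0.0257 mol
From the 1:2 ratio, n((NH4)2SO4) = 1/2 × 0.0257 = 0.0128 mol
mass of (NH4)2SO4 = 0.0128 × 132.14 = 1.70 g
% (NH4)2SO4 = 1.70 / 1.92 × 100 = 88.4 %

88.4 %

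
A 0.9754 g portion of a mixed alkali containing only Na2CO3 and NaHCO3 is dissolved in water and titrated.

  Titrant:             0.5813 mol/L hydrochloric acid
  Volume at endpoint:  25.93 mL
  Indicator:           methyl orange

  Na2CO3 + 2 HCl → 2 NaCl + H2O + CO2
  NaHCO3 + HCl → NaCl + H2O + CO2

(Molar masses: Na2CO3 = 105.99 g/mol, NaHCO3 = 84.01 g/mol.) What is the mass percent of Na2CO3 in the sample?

n(HCl) = 0.02593 × 0.5813 = 0.01507 mol
Let x = n(Na2CO3), y = n(NaHCO3).
Titrant: 2x + 1y = 0.01507;  mass: 105.99x + 84.01y = 0.9754
Solving, x = 4.690 × 10^-3 mol, y = 5.694 × 10^-3 mol
mass of Na2CO3 = 4.690 × 10^-3 × 105.99 = 0.4970 g
% Na2CO3 = 0.4970 / 0.9754 × 100 = 50.96 %

50.96 %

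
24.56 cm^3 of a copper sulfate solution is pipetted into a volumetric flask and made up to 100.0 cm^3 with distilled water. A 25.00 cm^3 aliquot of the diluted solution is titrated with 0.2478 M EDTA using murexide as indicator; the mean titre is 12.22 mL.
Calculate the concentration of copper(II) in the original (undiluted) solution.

0.4932 M

Cu^2+ + EDTA^4- → [Cu(EDTA)]^2-
n(EDTA) = 0.01222 × 0.2478 = 3.028 × 10^-3 mol
n(Cu2+) in the aliquot = 3.028 × 10^-3 mol (1:1 ratio)
[Cu2+]_dilute = 3.028 × 10^-3 / 0.02500 = 0.1211 mol/L
Dilution factor = 100.0 / 24.56 = 4.072
[Cu2+]_stock = 0.1211 × 4.072 = 0.4932 mol/L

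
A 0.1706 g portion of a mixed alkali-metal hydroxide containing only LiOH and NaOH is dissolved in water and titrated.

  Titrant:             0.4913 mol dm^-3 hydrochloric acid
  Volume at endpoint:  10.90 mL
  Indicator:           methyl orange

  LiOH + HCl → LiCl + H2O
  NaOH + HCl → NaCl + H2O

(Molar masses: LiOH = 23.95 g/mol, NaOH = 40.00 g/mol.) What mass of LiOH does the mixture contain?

n(HCl) = 0.01090 × 0.4913 = 5.355 × 10^-3 mol
Let x = n(LiOH), y = n(NaOH).
Titrant: 1x + 1y = 5.355 × 10^-3;  mass: 23.95x + 40.00y = 0.1706
Solving, x = 2.717 × 10^-3 mol, y = 2.638 × 10^-3 mol
mass of LiOH = 2.717 × 10^-3 × 23.95 = 0.06507 g

0.06507 g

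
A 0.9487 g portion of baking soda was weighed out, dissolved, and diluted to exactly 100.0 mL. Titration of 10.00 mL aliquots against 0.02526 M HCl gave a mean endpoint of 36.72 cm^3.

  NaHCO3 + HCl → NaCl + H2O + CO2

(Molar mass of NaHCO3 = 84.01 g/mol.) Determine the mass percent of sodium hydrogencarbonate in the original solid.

n(HCl) per titration = 0.03672 × 0.02526 = 9.275 × 10^-4 mol
n(NaHCO3) in each aliquot = 9.275 × 10^-4 mol (1:1 ratio)
n(NaHCO3) in the whole flask = 9.275 × 10^-4 × 100.0/10.00 = 9.275 × 10^-3 mol
mass of NaHCO3 = 9.275 × 10^-3 × 84.01 = 0.7792 g
% NaHCO3 = 0.7792 / 0.9487 × 100 = 82.14 %

82.14 %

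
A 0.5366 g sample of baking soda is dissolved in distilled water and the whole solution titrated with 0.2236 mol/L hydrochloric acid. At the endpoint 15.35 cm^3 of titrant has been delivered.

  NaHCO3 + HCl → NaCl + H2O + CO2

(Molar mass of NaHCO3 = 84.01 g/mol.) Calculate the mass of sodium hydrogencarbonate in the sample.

0.2883 g

n(HCl) = 0.01535 L × 0.2236 mol/L = 3.432 × 10^-3 mol
n(NaHCO3) = 3.432 × 10^-3 mol (1:1 ratio)
mass of NaHCO3 = 3.432 × 10^-3 × 84.01 g/mol = 0.2883 g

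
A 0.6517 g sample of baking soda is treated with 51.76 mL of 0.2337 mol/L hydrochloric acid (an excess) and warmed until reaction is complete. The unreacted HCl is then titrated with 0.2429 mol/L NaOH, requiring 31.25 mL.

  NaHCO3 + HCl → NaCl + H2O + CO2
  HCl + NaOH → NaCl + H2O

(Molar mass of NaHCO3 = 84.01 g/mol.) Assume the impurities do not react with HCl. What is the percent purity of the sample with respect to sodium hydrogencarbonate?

58.08 %

n(HCl) added = 0.05176 × 0.2337 = 0.01210 mol
n(NaOH) used in back-titration = 0.03125 × 0.2429 = 7.591 × 10^-3 mol
n(HCl) left over = 7.591 × 10^-3 mol (1:1 ratio)
n(HCl) consumed by analyte = 0.01210 − 7.591 × 10^-3 = 4.506 × 10^-3 mol
n(NaHCO3) = 4.506 × 10^-3 mol (1:1 ratio)
mass of NaHCO3 = 4.506 × 10^-3 × 84.01 = 0.3785 g
% NaHCO3 = 0.3785 / 0.6517 × 100 = 58.08 %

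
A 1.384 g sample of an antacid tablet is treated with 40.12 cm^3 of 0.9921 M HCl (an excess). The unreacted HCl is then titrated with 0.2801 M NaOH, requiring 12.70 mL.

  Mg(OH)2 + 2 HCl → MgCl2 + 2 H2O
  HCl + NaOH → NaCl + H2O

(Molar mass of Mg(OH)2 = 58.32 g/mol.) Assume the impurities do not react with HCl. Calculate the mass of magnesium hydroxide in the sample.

n(HCl) added = 0.04012 × 0.9921 = 0.03980 mol
n(NaOH) used in back-titration = 0.01270 × 0.2801 = 3.557 × 10^-3 mol
n(HCl) left over = 3.557 × 10^-3 mol (1:1 ratio)
n(HCl) consumed by analyte = 0.03980 − 3.557 × 10^-3 = 0.03625 mol
From the 1:2 ratio, n(Mg(OH)2) = 1/2 × 0.03625 = 0.01812 mol
mass of Mg(OH)2 = 0.01812 × 58.32 = 1.057 g

1.057 g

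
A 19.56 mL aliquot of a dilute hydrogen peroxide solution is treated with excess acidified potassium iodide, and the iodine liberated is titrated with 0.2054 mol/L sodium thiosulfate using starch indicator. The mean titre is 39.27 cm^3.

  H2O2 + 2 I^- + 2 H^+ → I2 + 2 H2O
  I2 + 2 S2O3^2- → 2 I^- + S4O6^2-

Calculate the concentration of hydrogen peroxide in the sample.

0.2062 mol/L

n(S2O3^2-) = 0.03927 × 0.2054 = 8.066 × 10^-3 mol
n(I2) = n(S2O3^2-)/2 = 4.033 × 10^-3 mol
n(H2O2) in the aliquot = 4.033 × 10^-3 mol (1:1 ratio)
[H2O2] = 4.033 × 10^-3 / 0.01956 = 0.2062 mol/L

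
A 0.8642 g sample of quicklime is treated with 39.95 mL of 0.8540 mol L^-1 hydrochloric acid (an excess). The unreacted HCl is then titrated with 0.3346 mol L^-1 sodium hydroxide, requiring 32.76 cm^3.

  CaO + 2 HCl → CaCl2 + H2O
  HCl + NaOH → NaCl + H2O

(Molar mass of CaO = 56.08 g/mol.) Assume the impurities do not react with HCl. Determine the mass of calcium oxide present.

n(HCl) added = 0.03995 × 0.8540 = 0.03412 mol
n(NaOH) used in back-titration = 0.03276 × 0.3346 = 0.01096 mol
n(HCl) left over = 0.01096 mol (1:1 ratio)
n(HCl) consumed by analyte = 0.03412 − 0.01096 = 0.02316 mol
From the 1:2 ratio, n(CaO) = 1/2 × 0.02316 = 0.01158 mol
mass of CaO = 0.01158 × 56.08 = 0.6493 g

0.6493 g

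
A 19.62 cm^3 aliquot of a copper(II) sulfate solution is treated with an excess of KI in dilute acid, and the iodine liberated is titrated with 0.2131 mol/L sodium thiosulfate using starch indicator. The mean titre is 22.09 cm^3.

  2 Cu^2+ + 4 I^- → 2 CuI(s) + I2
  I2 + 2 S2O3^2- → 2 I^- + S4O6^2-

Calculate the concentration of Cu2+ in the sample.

n(S2O3^2-) = 0.02209 × 0.2131 = 4.707 × 10^-3 mol
n(I2) = n(S2O3^2-)/2 = 2.354 × 10^-3 mol
From the 2:1 ratio, n(Cu2+) in the aliquot = 2/1 × 2.354 × 10^-3 = 4.707 × 10^-3 mol
[Cu2+] = 4.707 × 10^-3 / 0.01962 = 0.2399 mol/L

0.2399 mol/L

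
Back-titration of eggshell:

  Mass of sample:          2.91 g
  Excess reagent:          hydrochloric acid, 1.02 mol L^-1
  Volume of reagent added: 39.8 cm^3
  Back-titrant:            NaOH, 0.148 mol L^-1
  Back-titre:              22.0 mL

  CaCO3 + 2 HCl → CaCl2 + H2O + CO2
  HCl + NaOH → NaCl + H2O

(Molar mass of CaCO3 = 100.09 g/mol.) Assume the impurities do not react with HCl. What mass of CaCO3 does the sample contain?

1.87 g

n(HCl) added = 0.0398 × 1.02 = 0.0406 mol
n(NaOH) used in back-titration = 0.0220 × 0.148 = 3.26 × 10^-3 mol
n(HCl) left over = 3.26 × 10^-3 mol (1:1 ratio)
n(HCl) consumed by analyte = 0.0406 − 3.26 × 10^-3 = 0.0373 mol
From the 1:2 ratio, n(CaCO3) = 1/2 × 0.0373 = 0.0187 mol
mass of CaCO3 = 0.0187 × 100.09 = 1.87 g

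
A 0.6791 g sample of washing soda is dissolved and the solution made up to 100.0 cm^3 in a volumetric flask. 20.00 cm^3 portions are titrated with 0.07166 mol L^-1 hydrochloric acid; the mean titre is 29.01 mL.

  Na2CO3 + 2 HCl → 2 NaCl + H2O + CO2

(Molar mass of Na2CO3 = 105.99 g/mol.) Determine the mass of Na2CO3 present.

n(HCl) per titration = 0.02901 × 0.07166 = 2.079 × 10^-3 mol
From the 1:2 ratio, n(Na2CO3) in each aliquot = 1/2 × 2.079 × 10^-3 = 1.039 × 10^-3 mol
n(Na2CO3) in the whole flask = 1.039 × 10^-3 × 100.0/20.00 = 5.197 × 10^-3 mol
mass of Na2CO3 = 5.197 × 10^-3 × 105.99 = 0.5508 g

0.5508 g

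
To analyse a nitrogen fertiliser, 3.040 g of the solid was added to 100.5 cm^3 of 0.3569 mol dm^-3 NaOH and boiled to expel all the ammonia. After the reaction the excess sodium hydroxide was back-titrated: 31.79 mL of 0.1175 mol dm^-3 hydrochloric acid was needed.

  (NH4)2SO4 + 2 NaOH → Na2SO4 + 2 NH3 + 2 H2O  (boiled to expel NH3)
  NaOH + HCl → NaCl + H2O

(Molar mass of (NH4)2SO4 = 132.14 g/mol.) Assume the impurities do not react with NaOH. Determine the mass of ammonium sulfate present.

2.123 g

n(NaOH) added = 0.1005 × 0.3569 = 0.03587 mol
n(HCl) used in back-titration = 0.03179 × 0.1175 = 3.735 × 10^-3 mol
n(NaOH) left over = 3.735 × 10^-3 mol (1:1 ratio)
n(NaOH) consumed by analyte = 0.03587 − 3.735 × 10^-3 = 0.03213 mol
From the 1:2 ratio, n((NH4)2SO4) = 1/2 × 0.03213 = 0.01607 mol
mass of (NH4)2SO4 = 0.01607 × 132.14 = 2.123 g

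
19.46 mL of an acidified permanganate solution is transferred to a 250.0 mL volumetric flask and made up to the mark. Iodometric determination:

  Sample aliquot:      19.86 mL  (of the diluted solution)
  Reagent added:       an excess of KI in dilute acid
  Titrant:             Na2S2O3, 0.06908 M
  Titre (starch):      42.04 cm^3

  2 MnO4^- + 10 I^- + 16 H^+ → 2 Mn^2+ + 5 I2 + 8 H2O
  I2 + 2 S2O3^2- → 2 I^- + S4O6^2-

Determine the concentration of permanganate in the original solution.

n(S2O3^2-) = 0.04204 × 0.06908 = 2.904 × 10^-3 mol
n(I2) = n(S2O3^2-)/2 = 1.452 × 10^-3 mol
From the 2:5 ratio, n(MnO4^-) in the aliquot = 2/5 × 1.452 × 10^-3 = 5.808 × 10^-4 mol
[MnO4^-]_dilute = 5.808 × 10^-4 / 0.01986 = 0.02925 mol/L
[MnO4^-]_original = 0.02925 × 250.0/19.46 = 0.3757 mol/L

0.3757 M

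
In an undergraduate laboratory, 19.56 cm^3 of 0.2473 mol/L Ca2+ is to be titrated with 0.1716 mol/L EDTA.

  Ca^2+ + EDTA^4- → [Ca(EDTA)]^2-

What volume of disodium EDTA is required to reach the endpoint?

28.19 mL

n(Ca2+) = 0.01956 L × 0.2473 mol/L = 4.837 × 10^-3 mol
n(EDTA) = 4.837 × 10^-3 mol (1:1 stoichiometry)
V(EDTA) = 4.837 × 10^-3 mol / 0.1716 mol/L = 0.02819 L = 28.19 mL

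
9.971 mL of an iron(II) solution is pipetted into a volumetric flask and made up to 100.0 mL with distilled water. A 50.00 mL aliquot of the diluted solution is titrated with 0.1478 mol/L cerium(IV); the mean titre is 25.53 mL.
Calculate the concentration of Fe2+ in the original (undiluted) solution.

Ce^4+ + Fe^2+ → Ce^3+ + Fe^3+
n(Ce4+) = 0.02553 × 0.1478 = 3.773 × 10^-3 mol
n(Fe2+) in the aliquot = 3.773 × 10^-3 mol (1:1 ratio)
[Fe2+]_dilute = 3.773 × 10^-3 / 0.05000 = 0.07547 mol/L
Dilution factor = 100.0 / 9.971 = 10.03
[Fe2+]_stock = 0.07547 × 10.03 = 0.7569 mol/L

0.7569 mol/L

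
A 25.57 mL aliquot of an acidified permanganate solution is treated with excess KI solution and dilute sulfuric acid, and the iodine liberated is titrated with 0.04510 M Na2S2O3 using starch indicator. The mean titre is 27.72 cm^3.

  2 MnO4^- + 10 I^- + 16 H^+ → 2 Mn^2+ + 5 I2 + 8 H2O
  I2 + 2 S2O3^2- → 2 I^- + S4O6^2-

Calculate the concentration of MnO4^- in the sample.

0.009778 M

n(S2O3^2-) = 0.02772 × 0.04510 = 1.250 × 10^-3 mol
n(I2) = n(S2O3^2-)/2 = 6.251 × 10^-4 mol
From the 2:5 ratio, n(MnO4^-) in the aliquot = 2/5 × 6.251 × 10^-4 = 2.500 × 10^-4 mol
[MnO4^-] = 2.500 × 10^-4 / 0.02557 = 0.009778 mol/L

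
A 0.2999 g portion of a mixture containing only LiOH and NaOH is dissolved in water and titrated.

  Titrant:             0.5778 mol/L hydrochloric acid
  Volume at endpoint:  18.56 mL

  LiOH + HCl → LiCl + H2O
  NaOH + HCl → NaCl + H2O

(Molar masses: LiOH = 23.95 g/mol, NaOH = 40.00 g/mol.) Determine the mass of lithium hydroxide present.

0.1926 g

n(HCl) = 0.01856 × 0.5778 = 0.01072 mol
Let x = n(LiOH), y = n(NaOH).
Titrant: 1x + 1y = 0.01072;  mass: 23.95x + 40.00y = 0.2999
Solving, x = 8.041 × 10^-3 mol, y = 2.683 × 10^-3 mol
mass of LiOH = 8.041 × 10^-3 × 23.95 = 0.1926 g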